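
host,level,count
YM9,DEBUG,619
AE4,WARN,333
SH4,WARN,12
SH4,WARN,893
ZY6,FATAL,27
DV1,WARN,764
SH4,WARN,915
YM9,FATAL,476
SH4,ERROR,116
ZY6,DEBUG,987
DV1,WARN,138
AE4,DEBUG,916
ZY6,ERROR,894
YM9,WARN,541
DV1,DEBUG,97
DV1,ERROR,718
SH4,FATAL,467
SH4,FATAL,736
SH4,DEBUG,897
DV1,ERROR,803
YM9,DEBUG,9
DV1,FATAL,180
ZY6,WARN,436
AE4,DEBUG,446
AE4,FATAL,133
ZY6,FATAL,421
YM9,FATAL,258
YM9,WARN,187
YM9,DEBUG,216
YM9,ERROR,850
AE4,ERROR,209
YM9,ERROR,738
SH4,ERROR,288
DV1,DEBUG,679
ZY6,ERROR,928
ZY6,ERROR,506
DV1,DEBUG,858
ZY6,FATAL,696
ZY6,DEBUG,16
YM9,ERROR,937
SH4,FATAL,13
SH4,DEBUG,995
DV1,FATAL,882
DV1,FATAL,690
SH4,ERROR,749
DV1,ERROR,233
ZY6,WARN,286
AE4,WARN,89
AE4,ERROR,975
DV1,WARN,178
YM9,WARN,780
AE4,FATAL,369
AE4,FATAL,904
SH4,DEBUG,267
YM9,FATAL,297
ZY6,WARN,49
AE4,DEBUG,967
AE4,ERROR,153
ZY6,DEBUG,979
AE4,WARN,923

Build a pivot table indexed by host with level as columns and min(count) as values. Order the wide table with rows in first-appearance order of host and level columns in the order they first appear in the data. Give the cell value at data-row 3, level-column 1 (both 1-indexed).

With rows in first-appearance order of host, row 3 is host=SH4. level columns in first-appearance order: DEBUG, WARN, FATAL, ERROR; column 1 is DEBUG.
Long rows with host=SH4, level=DEBUG: min(897, 995, 267) = 267.

267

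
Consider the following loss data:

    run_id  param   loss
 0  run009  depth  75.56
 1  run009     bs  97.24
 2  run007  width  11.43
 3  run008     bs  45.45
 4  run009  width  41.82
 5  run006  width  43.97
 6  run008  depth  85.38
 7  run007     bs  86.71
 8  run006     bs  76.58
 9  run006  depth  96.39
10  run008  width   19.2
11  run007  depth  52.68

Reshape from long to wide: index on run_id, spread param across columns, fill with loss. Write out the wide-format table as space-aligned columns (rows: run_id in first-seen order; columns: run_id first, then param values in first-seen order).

Columns: run_id plus the 3 distinct param values (depth, bs, width).
For example, row run009 column depth takes loss=75.56 from the long row (run009, depth).

run_id  depth  bs     width
run009  75.56  97.24  41.82
run007  52.68  86.71  11.43
run008  85.38  45.45  19.2 
run006  96.39  76.58  43.97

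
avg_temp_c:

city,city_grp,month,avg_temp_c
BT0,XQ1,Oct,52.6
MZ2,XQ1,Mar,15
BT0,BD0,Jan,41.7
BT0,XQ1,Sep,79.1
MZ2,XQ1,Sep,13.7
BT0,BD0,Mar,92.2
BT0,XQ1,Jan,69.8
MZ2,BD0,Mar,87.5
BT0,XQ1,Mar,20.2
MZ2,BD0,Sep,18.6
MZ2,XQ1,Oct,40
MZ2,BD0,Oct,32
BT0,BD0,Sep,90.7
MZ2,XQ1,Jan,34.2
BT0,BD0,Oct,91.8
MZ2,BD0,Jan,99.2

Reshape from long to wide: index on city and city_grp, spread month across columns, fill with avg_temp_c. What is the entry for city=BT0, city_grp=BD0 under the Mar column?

Wide layout: rows indexed by city and city_grp, columns are the 4 distinct month values (Oct, Mar, Jan, Sep).
Cell (city=BT0, city_grp=BD0, month=Mar) draws from the long row where city=BT0, city_grp=BD0 and month=Mar, which has avg_temp_c=92.2.

92.2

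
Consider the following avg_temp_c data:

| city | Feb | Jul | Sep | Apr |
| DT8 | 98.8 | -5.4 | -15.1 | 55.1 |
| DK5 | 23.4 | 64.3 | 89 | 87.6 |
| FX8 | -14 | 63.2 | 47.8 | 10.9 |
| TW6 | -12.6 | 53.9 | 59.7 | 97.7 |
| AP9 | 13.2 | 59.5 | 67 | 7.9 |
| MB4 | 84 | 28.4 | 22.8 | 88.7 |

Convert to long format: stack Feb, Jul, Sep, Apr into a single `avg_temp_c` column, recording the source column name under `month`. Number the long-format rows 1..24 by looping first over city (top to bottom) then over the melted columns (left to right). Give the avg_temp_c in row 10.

63.2

24 rows total (6 × 4). Row 10: index ⌊(10-1)/4⌋ = 2 into city → FX8; (10-1) mod 4 = 1 into the melted columns → Jul.
So row 10 is (FX8, Jul, 63.2); avg_temp_c = 63.2.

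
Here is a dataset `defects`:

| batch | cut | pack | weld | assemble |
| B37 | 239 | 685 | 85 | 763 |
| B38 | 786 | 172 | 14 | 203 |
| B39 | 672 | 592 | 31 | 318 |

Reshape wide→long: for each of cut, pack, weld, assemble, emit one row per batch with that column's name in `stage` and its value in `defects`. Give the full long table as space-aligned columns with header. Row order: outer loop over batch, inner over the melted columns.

Each (batch, column) pair becomes one row: 3 × 4 = 12 rows.
For example, (B37, cut) → defects=239.

batch  stage     defects
B37    cut       239    
B37    pack      685    
B37    weld      85     
B37    assemble  763    
B38    cut       786    
B38    pack      172    
B38    weld      14     
B38    assemble  203    
B39    cut       672    
B39    pack      592    
B39    weld      31     
B39    assemble  318    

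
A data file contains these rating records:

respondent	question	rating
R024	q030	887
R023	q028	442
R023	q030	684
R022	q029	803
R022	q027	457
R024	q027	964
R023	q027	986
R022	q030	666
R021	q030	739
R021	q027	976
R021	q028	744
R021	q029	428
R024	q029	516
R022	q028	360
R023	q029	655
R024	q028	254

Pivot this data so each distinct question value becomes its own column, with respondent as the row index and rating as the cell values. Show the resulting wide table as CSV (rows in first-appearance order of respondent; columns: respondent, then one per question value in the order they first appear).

Columns: respondent plus the 4 distinct question values (q030, q028, q029, q027).
For example, row R024 column q030 takes rating=887 from the long row (R024, q030).

respondent,q030,q028,q029,q027
R024,887,254,516,964
R023,684,442,655,986
R022,666,360,803,457
R021,739,744,428,976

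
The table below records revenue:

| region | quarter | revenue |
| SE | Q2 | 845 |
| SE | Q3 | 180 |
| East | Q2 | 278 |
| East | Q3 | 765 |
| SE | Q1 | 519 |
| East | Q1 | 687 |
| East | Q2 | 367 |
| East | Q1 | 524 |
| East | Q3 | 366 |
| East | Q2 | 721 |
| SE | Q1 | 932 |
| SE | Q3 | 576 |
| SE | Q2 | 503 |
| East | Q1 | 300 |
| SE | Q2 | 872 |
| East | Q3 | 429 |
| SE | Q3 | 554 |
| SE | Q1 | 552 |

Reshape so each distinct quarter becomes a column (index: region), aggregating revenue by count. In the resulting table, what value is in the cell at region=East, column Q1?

3

Rows with region=East and quarter=Q1: revenue values are 687, 524, 300.
3 rows match — count = 3.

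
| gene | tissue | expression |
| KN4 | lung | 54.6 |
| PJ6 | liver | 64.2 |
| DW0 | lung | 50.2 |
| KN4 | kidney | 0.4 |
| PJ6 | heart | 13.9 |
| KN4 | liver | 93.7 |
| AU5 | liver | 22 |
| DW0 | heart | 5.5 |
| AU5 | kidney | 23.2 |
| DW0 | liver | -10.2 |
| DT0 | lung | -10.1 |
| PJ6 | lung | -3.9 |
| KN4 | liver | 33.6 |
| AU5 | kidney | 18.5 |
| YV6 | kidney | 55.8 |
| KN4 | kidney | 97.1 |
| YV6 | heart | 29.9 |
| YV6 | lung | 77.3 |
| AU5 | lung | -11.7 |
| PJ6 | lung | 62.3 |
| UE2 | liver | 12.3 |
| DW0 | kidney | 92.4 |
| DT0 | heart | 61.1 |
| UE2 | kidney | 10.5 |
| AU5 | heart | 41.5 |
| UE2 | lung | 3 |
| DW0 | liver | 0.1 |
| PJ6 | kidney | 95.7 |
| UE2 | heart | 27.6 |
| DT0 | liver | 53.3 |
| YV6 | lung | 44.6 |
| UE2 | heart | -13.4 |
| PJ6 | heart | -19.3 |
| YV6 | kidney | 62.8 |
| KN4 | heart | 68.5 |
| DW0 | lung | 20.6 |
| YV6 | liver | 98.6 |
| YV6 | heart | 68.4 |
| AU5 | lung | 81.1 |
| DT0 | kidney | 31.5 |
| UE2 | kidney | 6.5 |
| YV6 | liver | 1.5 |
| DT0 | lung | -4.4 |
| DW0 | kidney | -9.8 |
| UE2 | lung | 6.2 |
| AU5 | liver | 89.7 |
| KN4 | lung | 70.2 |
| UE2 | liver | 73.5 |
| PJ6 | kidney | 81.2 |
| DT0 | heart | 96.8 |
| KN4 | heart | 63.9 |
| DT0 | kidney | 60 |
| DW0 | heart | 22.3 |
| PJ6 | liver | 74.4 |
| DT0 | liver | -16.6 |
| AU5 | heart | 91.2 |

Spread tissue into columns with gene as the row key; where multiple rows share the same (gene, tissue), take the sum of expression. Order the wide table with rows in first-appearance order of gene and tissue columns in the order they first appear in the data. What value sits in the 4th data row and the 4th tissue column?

132.7

With rows in first-appearance order of gene, row 4 is gene=AU5. tissue columns in first-appearance order: lung, liver, kidney, heart; column 4 is heart.
Long rows with gene=AU5, tissue=heart: 41.5 + 91.2 = 132.7.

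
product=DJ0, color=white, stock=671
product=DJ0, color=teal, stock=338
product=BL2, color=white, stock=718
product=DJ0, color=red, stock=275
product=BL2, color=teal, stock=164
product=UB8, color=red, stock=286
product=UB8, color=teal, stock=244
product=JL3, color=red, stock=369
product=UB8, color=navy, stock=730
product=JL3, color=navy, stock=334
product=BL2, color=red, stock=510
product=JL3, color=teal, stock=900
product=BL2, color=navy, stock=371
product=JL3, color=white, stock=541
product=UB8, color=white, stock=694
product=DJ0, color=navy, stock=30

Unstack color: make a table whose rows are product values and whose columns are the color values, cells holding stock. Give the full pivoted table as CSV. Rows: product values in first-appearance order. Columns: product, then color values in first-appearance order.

product,white,teal,red,navy
DJ0,671,338,275,30
BL2,718,164,510,371
UB8,694,244,286,730
JL3,541,900,369,334

Columns: product plus the 4 distinct color values (white, teal, red, navy).
For example, row DJ0 column white takes stock=671 from the long row (DJ0, white).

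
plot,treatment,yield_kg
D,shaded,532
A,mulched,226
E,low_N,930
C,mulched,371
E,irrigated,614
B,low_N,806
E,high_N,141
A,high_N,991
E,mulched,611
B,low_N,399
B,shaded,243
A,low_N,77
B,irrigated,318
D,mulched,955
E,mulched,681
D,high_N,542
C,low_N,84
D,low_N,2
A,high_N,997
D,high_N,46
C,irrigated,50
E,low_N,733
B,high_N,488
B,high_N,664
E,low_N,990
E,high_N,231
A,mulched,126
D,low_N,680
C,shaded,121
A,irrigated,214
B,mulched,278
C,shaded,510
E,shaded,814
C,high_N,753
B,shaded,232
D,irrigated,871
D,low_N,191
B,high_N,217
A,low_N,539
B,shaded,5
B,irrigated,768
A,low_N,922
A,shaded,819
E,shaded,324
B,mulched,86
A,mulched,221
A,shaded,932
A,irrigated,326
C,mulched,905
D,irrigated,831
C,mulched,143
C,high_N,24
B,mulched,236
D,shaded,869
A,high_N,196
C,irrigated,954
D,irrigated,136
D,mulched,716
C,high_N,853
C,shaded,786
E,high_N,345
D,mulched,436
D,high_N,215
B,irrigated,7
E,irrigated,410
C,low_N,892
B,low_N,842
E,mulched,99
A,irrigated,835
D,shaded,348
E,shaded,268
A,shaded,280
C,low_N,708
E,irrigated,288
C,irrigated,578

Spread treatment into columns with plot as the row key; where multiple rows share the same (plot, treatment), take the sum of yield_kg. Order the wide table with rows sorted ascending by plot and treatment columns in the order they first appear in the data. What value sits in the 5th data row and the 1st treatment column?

With rows sorted ascending by plot, row 5 is plot=E. treatment columns in first-appearance order: shaded, mulched, low_N, irrigated, high_N; column 1 is shaded.
Long rows with plot=E, treatment=shaded: 814 + 324 + 268 = 1406.

1406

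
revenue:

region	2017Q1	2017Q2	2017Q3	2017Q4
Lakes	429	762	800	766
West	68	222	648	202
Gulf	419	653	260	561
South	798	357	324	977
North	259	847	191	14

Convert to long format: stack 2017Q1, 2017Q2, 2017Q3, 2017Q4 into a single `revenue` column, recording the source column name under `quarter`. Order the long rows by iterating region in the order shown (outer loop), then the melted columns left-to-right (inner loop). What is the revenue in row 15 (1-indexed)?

20 rows total (5 × 4). Row 15: index ⌊(15-1)/4⌋ = 3 into region → South; (15-1) mod 4 = 2 into the melted columns → 2017Q3.
So row 15 is (South, 2017Q3, 324); revenue = 324.

324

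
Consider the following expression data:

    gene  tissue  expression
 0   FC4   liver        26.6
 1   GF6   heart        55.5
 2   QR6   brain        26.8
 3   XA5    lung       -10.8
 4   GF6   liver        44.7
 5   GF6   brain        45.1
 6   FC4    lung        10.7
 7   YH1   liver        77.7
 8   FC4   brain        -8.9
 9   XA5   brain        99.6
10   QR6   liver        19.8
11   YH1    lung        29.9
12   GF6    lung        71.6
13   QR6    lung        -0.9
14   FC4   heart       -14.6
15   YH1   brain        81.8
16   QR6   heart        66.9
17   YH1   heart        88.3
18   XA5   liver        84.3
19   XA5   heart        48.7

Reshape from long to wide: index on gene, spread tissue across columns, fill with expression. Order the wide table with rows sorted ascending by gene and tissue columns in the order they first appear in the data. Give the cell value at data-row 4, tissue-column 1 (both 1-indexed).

84.3

With rows sorted ascending by gene, row 4 is gene=XA5. tissue columns in first-appearance order: liver, heart, brain, lung; column 1 is liver.
Long rows with gene=XA5, tissue=liver: expression = 84.3.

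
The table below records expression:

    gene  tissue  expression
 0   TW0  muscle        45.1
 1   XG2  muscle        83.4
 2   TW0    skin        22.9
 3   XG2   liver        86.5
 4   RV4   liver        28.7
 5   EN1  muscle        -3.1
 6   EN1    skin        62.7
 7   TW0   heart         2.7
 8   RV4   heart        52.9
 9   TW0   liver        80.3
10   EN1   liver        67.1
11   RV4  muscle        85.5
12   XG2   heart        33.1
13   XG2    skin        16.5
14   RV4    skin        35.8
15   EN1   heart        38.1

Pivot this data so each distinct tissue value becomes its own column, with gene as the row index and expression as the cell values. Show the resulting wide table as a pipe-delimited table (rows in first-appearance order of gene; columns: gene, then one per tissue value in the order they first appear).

| gene | muscle | skin | liver | heart |
| TW0 | 45.1 | 22.9 | 80.3 | 2.7 |
| XG2 | 83.4 | 16.5 | 86.5 | 33.1 |
| RV4 | 85.5 | 35.8 | 28.7 | 52.9 |
| EN1 | -3.1 | 62.7 | 67.1 | 38.1 |

Columns: gene plus the 4 distinct tissue values (muscle, skin, liver, heart).
For example, row TW0 column muscle takes expression=45.1 from the long row (TW0, muscle).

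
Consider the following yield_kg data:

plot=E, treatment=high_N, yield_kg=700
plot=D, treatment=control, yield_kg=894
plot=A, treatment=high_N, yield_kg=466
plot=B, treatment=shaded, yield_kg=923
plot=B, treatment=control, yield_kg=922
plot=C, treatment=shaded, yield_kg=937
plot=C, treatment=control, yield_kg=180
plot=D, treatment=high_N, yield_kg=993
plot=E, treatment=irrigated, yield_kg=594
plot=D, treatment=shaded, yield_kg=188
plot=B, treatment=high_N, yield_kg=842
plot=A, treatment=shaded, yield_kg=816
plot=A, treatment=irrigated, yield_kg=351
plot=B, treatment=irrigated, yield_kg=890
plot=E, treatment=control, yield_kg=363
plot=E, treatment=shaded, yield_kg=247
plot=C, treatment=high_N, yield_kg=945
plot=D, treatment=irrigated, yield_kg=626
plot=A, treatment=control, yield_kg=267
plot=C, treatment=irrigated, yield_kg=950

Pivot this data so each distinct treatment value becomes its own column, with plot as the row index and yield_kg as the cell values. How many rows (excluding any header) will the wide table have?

5

5 distinct plot values → 5 rows.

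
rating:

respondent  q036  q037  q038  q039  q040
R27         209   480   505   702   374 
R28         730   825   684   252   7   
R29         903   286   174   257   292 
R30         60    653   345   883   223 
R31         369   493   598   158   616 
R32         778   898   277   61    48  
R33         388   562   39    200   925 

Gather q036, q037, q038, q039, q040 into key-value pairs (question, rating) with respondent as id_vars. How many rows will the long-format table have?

35

7 respondent values × 5 melted columns = 35 rows.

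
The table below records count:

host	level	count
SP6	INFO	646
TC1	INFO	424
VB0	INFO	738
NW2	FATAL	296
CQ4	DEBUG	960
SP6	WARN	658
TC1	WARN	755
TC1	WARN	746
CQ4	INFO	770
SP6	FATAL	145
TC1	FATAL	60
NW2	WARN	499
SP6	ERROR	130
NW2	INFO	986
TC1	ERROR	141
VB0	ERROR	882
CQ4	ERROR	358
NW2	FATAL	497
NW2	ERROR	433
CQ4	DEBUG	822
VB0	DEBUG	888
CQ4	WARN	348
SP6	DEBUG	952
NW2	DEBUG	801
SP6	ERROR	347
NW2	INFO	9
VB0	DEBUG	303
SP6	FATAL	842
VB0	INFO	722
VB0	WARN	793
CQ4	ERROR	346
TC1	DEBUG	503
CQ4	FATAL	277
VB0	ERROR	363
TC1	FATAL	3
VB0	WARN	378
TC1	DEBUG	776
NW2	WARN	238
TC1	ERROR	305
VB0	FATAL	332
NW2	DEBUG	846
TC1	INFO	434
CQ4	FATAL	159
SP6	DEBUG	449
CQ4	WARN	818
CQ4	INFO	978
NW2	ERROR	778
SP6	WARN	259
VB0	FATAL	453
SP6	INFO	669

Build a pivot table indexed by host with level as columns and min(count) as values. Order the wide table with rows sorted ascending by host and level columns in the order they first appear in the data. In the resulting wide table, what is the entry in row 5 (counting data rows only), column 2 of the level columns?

With rows sorted ascending by host, row 5 is host=VB0. level columns in first-appearance order: INFO, FATAL, DEBUG, WARN, ERROR; column 2 is FATAL.
Long rows with host=VB0, level=FATAL: min(332, 453) = 332.

332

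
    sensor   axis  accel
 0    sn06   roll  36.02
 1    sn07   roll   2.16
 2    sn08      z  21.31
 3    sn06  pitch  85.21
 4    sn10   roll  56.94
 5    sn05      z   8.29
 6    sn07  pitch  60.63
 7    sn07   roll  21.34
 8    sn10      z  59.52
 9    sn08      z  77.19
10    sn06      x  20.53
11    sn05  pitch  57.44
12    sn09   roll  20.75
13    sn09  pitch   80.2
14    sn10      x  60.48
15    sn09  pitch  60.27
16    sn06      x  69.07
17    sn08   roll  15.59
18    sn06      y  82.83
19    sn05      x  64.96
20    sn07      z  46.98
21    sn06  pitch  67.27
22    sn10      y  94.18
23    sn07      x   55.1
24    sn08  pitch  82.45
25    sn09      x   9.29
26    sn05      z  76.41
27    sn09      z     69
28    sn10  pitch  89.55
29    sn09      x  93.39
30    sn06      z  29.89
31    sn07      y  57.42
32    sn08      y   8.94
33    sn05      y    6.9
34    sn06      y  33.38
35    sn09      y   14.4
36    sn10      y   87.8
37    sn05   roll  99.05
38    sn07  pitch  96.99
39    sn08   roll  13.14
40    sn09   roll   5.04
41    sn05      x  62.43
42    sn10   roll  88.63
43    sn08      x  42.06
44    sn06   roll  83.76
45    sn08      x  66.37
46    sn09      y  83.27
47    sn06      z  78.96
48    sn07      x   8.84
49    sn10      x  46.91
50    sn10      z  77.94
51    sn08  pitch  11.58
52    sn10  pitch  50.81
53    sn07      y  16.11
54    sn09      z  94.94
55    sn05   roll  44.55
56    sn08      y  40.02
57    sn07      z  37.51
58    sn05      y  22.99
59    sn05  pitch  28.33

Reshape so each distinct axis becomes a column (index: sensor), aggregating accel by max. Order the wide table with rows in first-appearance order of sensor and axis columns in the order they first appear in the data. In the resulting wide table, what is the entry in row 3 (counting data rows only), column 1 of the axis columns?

15.59

With rows in first-appearance order of sensor, row 3 is sensor=sn08. axis columns in first-appearance order: roll, z, pitch, x, y; column 1 is roll.
Long rows with sensor=sn08, axis=roll: max(15.59, 13.14) = 15.59.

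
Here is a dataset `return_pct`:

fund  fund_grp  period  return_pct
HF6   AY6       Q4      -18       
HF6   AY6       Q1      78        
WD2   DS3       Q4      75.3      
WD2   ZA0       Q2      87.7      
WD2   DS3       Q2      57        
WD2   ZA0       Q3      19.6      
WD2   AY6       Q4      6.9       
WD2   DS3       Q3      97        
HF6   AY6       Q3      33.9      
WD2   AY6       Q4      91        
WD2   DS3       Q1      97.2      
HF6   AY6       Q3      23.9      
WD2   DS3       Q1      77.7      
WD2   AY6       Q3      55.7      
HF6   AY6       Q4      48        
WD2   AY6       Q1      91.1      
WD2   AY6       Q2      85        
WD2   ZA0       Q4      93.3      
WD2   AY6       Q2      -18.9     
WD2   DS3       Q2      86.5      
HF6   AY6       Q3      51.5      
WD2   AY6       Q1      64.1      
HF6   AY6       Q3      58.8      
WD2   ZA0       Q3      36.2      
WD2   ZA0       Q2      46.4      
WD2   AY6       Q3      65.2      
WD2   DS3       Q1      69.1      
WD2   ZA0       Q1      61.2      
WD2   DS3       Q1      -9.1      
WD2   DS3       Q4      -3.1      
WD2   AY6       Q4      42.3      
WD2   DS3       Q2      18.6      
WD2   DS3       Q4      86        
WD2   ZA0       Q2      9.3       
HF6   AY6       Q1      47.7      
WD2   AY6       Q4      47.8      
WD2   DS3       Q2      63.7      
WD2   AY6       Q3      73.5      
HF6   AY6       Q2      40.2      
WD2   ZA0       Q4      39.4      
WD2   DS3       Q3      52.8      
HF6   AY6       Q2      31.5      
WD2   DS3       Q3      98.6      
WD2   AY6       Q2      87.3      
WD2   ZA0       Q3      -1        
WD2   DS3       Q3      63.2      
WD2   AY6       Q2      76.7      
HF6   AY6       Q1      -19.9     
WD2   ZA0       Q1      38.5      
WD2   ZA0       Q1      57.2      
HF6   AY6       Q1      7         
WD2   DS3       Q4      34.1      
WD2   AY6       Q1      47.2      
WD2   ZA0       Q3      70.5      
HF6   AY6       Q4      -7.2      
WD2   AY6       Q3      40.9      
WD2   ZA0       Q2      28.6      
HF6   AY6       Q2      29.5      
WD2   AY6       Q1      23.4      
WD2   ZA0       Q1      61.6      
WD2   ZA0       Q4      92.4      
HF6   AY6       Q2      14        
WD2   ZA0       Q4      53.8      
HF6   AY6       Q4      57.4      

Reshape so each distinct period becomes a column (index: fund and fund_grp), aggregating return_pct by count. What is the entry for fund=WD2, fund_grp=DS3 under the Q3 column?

4

Rows with fund=WD2, fund_grp=DS3 and period=Q3: return_pct values are 97, 52.8, 98.6, 63.2.
4 rows match — count = 4.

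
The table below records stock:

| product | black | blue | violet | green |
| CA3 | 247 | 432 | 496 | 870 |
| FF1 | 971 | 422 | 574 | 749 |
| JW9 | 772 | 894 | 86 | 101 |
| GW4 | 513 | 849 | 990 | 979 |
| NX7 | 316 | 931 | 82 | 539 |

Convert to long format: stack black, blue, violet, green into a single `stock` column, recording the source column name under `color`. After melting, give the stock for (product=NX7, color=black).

Unpivoting turns each (product, wide-column) pair into one long row.
The wide cell at row NX7, column black holds 316, so the long row (NX7, black) has stock=316.

316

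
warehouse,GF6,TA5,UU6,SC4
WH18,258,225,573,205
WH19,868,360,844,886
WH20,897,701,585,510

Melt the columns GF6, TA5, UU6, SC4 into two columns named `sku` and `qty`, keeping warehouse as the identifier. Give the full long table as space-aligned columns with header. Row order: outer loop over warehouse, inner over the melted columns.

Each (warehouse, column) pair becomes one row: 3 × 4 = 12 rows.
For example, (WH18, GF6) → qty=258.

warehouse  sku  qty
WH18       GF6  258
WH18       TA5  225
WH18       UU6  573
WH18       SC4  205
WH19       GF6  868
WH19       TA5  360
WH19       UU6  844
WH19       SC4  886
WH20       GF6  897
WH20       TA5  701
WH20       UU6  585
WH20       SC4  510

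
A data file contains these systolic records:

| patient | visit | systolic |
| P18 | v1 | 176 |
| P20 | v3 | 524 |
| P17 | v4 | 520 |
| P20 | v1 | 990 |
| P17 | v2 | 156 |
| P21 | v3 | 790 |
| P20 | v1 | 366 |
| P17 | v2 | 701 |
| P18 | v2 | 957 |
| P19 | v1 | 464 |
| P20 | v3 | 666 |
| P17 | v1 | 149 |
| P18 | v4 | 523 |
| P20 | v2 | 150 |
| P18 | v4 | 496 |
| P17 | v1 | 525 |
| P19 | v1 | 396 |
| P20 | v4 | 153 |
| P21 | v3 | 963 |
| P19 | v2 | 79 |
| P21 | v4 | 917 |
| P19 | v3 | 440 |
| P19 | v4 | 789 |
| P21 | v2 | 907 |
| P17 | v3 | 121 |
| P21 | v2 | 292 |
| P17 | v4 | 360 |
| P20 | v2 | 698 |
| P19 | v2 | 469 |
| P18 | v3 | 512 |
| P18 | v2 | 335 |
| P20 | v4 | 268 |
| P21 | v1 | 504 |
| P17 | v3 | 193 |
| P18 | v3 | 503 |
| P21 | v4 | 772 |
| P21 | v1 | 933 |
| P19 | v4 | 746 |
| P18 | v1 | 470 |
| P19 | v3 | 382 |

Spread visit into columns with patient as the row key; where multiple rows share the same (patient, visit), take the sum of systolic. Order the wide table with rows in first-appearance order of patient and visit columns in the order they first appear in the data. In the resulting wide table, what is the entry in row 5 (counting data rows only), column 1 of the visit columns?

With rows in first-appearance order of patient, row 5 is patient=P19. visit columns in first-appearance order: v1, v3, v4, v2; column 1 is v1.
Long rows with patient=P19, visit=v1: 464 + 396 = 860.

860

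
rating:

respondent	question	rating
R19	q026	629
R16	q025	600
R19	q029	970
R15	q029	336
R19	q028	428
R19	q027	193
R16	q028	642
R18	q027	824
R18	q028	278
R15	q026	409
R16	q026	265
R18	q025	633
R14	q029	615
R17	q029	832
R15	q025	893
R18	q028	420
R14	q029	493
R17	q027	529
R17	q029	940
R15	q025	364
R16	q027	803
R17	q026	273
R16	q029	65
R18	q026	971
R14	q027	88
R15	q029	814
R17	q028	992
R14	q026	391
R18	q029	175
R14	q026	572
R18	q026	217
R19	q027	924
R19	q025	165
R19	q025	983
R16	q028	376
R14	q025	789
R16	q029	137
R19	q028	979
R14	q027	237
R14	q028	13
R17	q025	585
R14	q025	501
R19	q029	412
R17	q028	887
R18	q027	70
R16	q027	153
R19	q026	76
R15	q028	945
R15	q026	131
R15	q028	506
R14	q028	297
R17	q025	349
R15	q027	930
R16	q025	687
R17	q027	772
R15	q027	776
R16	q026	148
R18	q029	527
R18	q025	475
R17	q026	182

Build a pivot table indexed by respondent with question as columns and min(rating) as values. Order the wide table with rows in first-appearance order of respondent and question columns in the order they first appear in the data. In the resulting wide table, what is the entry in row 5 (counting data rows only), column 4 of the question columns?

With rows in first-appearance order of respondent, row 5 is respondent=R14. question columns in first-appearance order: q026, q025, q029, q028, q027; column 4 is q028.
Long rows with respondent=R14, question=q028: min(13, 297) = 13.

13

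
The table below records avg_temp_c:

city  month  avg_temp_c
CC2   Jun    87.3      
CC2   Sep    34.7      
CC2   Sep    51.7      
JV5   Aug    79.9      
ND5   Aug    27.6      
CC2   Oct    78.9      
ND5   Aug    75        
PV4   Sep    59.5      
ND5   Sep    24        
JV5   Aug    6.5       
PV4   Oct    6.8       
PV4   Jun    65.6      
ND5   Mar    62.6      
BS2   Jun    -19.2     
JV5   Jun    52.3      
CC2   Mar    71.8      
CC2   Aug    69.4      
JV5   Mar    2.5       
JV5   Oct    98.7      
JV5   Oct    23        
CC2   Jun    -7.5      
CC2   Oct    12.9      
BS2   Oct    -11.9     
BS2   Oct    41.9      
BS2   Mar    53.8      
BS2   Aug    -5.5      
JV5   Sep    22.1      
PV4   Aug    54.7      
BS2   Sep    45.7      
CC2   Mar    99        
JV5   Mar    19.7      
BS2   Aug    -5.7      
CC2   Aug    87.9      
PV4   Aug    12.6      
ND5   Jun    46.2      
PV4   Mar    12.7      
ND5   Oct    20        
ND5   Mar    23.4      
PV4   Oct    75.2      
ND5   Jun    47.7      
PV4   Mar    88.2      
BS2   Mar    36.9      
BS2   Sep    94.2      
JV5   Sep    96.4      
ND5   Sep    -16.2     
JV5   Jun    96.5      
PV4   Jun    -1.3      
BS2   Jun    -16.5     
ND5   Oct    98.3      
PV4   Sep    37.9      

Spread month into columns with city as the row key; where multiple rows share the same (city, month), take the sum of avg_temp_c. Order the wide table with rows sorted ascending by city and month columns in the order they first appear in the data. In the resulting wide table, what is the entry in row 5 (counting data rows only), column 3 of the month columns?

67.3

With rows sorted ascending by city, row 5 is city=PV4. month columns in first-appearance order: Jun, Sep, Aug, Oct, Mar; column 3 is Aug.
Long rows with city=PV4, month=Aug: 54.7 + 12.6 = 67.3.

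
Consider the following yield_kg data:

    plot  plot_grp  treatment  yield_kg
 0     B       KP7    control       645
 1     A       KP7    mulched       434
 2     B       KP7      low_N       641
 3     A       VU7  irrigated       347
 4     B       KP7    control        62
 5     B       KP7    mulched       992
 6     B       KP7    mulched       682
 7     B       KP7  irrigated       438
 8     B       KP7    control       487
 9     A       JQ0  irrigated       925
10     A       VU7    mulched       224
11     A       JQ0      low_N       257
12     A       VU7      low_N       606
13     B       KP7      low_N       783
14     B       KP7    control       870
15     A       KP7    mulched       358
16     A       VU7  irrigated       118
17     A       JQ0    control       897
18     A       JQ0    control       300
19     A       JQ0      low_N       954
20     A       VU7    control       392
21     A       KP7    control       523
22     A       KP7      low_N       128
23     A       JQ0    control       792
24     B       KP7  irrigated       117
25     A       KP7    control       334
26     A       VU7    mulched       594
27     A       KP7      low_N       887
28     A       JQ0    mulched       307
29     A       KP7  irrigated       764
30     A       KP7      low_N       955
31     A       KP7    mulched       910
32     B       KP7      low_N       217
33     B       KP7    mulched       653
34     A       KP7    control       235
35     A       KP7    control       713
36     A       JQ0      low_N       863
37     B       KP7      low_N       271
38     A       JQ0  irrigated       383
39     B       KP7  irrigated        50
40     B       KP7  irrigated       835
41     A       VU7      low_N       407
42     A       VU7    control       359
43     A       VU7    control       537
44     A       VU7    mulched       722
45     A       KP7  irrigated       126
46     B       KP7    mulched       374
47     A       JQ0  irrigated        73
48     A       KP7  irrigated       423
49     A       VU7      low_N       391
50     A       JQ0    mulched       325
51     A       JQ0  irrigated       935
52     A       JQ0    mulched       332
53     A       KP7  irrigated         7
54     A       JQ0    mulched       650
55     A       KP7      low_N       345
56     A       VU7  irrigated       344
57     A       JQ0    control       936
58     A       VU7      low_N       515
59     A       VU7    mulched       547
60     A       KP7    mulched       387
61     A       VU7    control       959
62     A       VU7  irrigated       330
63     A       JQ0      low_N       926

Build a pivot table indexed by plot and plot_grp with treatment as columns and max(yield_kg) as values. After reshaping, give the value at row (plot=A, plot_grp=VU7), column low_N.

Rows with plot=A, plot_grp=VU7 and treatment=low_N: yield_kg values are 606, 407, 391, 515.
max(606, 407, 391, 515) = 606.

606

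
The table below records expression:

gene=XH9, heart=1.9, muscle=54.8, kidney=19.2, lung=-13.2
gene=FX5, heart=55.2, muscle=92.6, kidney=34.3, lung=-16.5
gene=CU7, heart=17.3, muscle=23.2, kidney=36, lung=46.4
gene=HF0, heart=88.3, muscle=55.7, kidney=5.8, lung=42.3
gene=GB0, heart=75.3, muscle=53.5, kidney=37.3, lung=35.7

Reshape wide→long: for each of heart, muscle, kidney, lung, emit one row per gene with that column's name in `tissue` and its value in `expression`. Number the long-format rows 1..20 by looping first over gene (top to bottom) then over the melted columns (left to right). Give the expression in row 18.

20 rows total (5 × 4). Row 18: index ⌊(18-1)/4⌋ = 4 into gene → GB0; (18-1) mod 4 = 1 into the melted columns → muscle.
So row 18 is (GB0, muscle, 53.5); expression = 53.5.

53.5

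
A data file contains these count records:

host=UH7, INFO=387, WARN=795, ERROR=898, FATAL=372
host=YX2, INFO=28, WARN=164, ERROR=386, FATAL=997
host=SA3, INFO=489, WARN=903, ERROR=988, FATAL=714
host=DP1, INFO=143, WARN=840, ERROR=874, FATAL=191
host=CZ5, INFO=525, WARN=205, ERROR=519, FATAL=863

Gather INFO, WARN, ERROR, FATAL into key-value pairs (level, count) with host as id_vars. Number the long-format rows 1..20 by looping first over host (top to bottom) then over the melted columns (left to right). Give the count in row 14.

20 rows total (5 × 4). Row 14: index ⌊(14-1)/4⌋ = 3 into host → DP1; (14-1) mod 4 = 1 into the melted columns → WARN.
So row 14 is (DP1, WARN, 840); count = 840.

840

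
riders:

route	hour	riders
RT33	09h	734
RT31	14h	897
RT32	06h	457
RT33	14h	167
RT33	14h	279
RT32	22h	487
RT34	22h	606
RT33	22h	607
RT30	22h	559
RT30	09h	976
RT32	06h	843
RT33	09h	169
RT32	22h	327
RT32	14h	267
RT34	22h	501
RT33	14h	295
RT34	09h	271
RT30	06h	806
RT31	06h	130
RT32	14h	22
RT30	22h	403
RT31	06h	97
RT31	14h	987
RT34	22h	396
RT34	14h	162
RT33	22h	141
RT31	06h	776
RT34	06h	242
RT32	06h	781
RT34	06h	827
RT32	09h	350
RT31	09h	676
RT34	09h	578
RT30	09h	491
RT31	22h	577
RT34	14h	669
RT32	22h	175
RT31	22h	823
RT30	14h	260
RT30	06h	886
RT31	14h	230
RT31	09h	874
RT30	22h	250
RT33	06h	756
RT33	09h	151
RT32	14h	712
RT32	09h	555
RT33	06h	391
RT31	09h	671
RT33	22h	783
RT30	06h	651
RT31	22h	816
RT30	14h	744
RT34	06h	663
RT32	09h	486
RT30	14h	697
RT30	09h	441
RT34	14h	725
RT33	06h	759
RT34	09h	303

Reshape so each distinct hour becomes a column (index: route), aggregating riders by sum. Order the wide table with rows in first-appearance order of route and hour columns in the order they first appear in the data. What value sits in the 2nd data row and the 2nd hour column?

With rows in first-appearance order of route, row 2 is route=RT31. hour columns in first-appearance order: 09h, 14h, 06h, 22h; column 2 is 14h.
Long rows with route=RT31, hour=14h: 897 + 987 + 230 = 2114.

2114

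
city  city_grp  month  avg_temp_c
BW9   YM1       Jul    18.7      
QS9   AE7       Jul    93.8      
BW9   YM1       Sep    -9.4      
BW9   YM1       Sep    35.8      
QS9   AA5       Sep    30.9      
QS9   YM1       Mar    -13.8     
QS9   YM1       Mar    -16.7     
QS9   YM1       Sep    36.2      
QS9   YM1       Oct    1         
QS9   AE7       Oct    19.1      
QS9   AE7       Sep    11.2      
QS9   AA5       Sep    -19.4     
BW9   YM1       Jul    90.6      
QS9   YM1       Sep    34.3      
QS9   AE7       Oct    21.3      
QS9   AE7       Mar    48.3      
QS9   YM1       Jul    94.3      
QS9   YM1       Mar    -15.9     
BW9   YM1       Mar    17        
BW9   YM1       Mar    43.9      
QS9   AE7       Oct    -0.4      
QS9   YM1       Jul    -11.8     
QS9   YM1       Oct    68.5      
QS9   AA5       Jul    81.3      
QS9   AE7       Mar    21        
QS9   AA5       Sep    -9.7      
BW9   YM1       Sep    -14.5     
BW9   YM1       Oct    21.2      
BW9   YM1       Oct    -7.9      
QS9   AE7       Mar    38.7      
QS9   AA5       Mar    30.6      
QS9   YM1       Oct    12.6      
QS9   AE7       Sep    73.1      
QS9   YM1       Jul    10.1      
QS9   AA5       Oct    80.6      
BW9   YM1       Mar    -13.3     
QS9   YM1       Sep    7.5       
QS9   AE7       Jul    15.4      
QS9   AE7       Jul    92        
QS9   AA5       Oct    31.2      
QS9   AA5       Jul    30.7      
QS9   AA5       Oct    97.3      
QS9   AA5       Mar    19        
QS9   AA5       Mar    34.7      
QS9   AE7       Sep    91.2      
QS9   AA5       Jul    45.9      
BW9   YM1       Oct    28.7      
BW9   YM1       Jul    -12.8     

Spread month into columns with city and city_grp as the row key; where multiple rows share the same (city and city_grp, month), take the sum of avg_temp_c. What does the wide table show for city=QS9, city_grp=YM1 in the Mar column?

Rows with city=QS9, city_grp=YM1 and month=Mar: avg_temp_c values are -13.8, -16.7, -15.9.
-13.8 + -16.7 + -15.9 = -46.4.

-46.4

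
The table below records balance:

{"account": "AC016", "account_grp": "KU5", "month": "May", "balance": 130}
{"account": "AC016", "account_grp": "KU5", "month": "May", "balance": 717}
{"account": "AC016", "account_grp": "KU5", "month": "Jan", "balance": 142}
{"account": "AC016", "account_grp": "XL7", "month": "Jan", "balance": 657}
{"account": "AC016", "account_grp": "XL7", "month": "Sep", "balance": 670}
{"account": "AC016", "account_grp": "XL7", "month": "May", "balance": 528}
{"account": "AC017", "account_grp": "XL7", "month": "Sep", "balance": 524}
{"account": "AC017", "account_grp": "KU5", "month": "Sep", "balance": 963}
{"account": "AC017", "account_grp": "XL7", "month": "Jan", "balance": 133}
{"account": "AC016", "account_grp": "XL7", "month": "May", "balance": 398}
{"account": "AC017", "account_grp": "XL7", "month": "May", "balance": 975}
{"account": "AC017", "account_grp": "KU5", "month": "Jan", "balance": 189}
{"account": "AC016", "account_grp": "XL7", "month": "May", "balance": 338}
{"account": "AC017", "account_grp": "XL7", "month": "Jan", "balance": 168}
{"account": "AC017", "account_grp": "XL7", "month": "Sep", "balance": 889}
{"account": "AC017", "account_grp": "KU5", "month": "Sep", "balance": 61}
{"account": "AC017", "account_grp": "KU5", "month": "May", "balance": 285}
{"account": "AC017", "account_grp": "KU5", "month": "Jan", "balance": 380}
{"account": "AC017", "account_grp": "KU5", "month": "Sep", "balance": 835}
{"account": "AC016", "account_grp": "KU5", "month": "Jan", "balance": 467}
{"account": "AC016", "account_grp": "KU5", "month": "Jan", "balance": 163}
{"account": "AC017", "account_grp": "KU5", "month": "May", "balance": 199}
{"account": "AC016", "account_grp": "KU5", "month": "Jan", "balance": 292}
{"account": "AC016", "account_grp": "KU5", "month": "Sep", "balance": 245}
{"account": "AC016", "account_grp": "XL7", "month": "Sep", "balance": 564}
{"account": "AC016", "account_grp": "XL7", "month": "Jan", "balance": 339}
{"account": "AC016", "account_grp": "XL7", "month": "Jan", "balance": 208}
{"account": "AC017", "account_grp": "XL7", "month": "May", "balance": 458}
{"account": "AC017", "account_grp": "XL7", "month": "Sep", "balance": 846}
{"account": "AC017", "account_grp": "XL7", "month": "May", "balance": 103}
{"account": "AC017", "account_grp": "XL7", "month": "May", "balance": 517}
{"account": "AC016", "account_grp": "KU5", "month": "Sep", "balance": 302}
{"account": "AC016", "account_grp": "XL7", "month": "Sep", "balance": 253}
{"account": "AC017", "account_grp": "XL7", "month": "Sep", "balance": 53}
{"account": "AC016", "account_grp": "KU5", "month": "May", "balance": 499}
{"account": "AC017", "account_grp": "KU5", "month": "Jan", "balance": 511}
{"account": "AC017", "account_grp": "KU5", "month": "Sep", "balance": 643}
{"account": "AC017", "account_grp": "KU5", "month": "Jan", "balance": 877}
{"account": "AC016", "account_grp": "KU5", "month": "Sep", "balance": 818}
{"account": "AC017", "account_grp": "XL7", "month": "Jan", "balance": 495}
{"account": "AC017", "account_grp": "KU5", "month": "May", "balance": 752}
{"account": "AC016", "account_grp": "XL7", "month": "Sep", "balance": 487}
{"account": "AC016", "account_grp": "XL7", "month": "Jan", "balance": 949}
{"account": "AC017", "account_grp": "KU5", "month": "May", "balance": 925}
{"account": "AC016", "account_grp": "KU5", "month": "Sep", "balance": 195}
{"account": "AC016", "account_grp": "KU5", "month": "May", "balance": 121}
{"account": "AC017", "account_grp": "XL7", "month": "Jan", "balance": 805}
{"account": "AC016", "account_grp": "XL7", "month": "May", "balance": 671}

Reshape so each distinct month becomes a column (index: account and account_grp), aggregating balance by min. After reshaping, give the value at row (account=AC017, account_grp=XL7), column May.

103

Rows with account=AC017, account_grp=XL7 and month=May: balance values are 975, 458, 103, 517.
min(975, 458, 103, 517) = 103.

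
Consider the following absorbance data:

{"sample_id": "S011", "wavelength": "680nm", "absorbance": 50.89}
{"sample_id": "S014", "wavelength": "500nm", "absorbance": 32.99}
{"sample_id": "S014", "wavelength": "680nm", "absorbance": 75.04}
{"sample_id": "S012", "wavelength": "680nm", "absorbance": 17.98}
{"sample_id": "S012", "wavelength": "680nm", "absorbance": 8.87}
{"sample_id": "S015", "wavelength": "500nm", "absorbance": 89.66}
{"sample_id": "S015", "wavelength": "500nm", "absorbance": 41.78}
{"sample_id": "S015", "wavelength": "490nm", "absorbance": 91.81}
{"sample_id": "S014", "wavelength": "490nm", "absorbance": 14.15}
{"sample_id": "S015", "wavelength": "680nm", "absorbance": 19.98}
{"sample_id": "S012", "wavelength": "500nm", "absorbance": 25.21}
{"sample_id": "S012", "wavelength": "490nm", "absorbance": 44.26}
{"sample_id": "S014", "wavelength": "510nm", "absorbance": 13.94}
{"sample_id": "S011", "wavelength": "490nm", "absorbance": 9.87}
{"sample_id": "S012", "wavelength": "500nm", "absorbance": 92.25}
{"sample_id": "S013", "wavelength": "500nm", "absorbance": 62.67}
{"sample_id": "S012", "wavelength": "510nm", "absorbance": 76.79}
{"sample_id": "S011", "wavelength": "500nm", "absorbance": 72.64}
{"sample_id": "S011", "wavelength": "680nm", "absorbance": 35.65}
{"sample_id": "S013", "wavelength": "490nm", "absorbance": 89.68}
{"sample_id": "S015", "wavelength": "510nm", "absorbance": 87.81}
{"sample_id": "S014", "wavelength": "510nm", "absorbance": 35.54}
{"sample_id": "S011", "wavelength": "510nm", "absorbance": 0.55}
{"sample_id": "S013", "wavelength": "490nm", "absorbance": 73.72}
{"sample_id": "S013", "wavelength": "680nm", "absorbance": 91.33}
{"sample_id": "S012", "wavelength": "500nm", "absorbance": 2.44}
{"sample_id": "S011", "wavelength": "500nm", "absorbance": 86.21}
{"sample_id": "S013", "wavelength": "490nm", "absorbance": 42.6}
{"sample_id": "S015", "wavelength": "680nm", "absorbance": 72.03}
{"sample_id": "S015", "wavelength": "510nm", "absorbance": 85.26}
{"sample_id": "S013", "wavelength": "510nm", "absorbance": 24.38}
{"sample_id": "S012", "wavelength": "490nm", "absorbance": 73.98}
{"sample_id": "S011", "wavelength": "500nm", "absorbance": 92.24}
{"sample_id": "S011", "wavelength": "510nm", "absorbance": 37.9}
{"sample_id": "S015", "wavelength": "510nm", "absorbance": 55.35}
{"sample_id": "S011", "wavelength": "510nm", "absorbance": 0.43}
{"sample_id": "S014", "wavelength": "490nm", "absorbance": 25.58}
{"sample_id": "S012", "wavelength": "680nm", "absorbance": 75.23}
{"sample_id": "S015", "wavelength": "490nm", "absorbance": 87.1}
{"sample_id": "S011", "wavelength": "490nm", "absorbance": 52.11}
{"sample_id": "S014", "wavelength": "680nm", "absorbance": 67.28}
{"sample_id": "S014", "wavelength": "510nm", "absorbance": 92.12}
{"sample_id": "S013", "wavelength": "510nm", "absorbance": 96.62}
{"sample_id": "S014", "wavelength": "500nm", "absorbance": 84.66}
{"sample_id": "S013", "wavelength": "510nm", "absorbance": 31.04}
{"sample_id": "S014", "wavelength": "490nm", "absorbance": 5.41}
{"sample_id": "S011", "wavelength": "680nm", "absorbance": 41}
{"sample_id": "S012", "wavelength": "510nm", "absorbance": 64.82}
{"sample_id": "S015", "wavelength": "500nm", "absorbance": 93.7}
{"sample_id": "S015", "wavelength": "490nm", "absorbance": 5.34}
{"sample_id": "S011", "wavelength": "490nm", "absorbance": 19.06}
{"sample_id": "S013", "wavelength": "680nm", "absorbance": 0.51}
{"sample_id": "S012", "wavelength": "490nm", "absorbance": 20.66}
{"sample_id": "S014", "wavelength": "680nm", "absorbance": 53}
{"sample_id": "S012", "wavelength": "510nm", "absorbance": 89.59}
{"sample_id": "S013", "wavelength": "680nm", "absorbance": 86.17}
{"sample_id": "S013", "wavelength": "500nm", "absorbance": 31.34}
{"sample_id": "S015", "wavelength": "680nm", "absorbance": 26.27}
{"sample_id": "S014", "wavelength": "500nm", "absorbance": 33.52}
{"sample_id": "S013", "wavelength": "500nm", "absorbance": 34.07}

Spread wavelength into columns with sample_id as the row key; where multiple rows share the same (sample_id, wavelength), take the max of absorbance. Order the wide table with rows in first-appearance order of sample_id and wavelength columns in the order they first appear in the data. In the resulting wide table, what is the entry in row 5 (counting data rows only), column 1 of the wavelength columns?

91.33

With rows in first-appearance order of sample_id, row 5 is sample_id=S013. wavelength columns in first-appearance order: 680nm, 500nm, 490nm, 510nm; column 1 is 680nm.
Long rows with sample_id=S013, wavelength=680nm: max(91.33, 0.51, 86.17) = 91.33.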